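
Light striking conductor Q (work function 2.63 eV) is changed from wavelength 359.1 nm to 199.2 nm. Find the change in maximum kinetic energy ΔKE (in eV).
2.7715 eV

Using Einstein's equation: KE_max = hc/λ - φ

For λ₁ = 359.1 nm:
KE₁ = hc/λ₁ - φ = 3.4526 - 2.63 = 0.8226 eV

For λ₂ = 199.2 nm:
KE₂ = hc/λ₂ - φ = 6.2241 - 2.63 = 3.5941 eV

Change in KE:
ΔKE = KE₂ - KE₁ = 3.5941 - 0.8226 = 2.7715 eV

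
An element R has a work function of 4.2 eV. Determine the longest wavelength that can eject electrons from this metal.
295.20 nm

The threshold wavelength is when the photon energy equals the work function:
hc/λ₀ = φ

Solving for λ₀:
λ₀ = hc/φ = (6.626×10⁻³⁴ J·s)(3×10⁸ m/s) / (4.2 eV × 1.602×10⁻¹⁹ J/eV)
λ₀ = 295.20 nm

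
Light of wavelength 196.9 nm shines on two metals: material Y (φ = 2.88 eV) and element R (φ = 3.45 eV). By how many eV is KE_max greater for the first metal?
0.5700 eV

Using KE_max = hc/λ - φ for each metal:

Photon energy: E = hc/λ = 6.2968 eV

For material Y (φ₁ = 2.88 eV):
KE₁ = E - φ₁ = 6.2968 - 2.88 = 3.4168 eV

For element R (φ₂ = 3.45 eV):
KE₂ = E - φ₂ = 6.2968 - 3.45 = 2.8468 eV

Difference:
ΔKE = KE₁ - KE₂ = 3.4168 - 2.8468 = 0.5700 eV

Note: The difference equals the difference in work functions: 3.45 - 2.88 = 0.57 eV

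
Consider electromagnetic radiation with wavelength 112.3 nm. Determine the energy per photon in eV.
11.0404 eV

Using E = hf = hc/λ:

E = hc/λ = (6.626×10⁻³⁴ J·s)(3×10⁸ m/s) / (112.3×10⁻⁹ m)
E = 11.0404 eV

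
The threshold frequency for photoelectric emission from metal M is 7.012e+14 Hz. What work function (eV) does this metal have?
2.90 eV

At the threshold frequency, photon energy equals work function:
φ = hf₀

Calculating:
φ = (6.626×10⁻³⁴ J·s)(7.012e+14 Hz)
φ = 2.90 eV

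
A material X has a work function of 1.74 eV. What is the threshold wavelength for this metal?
712.55 nm

The threshold wavelength is when the photon energy equals the work function:
hc/λ₀ = φ

Solving for λ₀:
λ₀ = hc/φ = (6.626×10⁻³⁴ J·s)(3×10⁸ m/s) / (1.74 eV × 1.602×10⁻¹⁹ J/eV)
λ₀ = 712.55 nm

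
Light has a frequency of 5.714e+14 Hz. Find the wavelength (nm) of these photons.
524.66 nm

Using the wave equation: c = fλ

Solving for wavelength:
λ = c/f = (3×10⁸ m/s) / (5.714e+14 Hz)
λ = 524.66 nm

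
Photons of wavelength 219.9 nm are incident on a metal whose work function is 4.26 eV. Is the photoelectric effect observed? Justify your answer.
Yes

For photoemission, the photon energy must exceed the work function.

Photon energy: E = hc/λ = 5.6382 eV
Work function: φ = 4.26 eV

Since E_photon (5.6382 eV) > φ (4.26 eV), photoemission WILL occur.
The threshold wavelength is λ₀ = hc/φ = 291.0 nm.
Since 219.9 nm < 291.0 nm, the light has sufficient energy.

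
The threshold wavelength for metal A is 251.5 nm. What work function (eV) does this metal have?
4.93 eV

At the threshold wavelength, photon energy equals work function:
φ = hc/λ₀

Calculating:
φ = (6.626×10⁻³⁴ J·s)(3×10⁸ m/s) / (251.5×10⁻⁹ m)
φ = 4.93 eV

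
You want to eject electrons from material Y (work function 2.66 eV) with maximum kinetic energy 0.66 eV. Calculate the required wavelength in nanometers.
373.45 nm

From Einstein's equation: KE_max = hc/λ - φ

Rearranging for λ:
hc/λ = KE_max + φ
λ = hc/(KE_max + φ)

Required photon energy:
E_photon = KE_max + φ = 0.66 + 2.66 = 3.32 eV

Required wavelength:
λ = hc/E_photon = (6.626×10⁻³⁴)(3×10⁸) / (3.32 × 1.602×10⁻¹⁹)
λ = 373.45 nm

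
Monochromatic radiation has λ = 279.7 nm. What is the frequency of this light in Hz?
1.0718e+15 Hz

Using the wave equation: c = fλ

Solving for frequency:
f = c/λ = (3×10⁸ m/s) / (279.7×10⁻⁹ m)
f = 1.0718e+15 Hz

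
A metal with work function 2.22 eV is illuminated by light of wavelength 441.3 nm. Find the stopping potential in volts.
0.5895 V

The stopping potential V_s satisfies: eV_s = KE_max

First, find KE_max using Einstein's equation:
E_photon = hc/λ = 2.8095 eV
KE_max = E_photon - φ = 2.8095 - 2.22 = 0.5895 eV

Since eV_s = KE_max:
V_s = KE_max/e = 0.5895 V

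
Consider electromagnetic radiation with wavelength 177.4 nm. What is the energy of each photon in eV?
6.9890 eV

Using E = hf = hc/λ:

E = hc/λ = (6.626×10⁻³⁴ J·s)(3×10⁸ m/s) / (177.4×10⁻⁹ m)
E = 6.9890 eV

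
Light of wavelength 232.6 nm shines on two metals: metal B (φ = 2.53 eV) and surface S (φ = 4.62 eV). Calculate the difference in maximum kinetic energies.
2.0900 eV

Using KE_max = hc/λ - φ for each metal:

Photon energy: E = hc/λ = 5.3304 eV

For metal B (φ₁ = 2.53 eV):
KE₁ = E - φ₁ = 5.3304 - 2.53 = 2.8004 eV

For surface S (φ₂ = 4.62 eV):
KE₂ = E - φ₂ = 5.3304 - 4.62 = 0.7104 eV

Difference:
ΔKE = KE₁ - KE₂ = 2.8004 - 0.7104 = 2.0900 eV

Note: The difference equals the difference in work functions: 4.62 - 2.53 = 2.09 eV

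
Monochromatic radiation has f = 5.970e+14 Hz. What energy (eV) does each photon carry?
2.4690 eV

Using E = hf:

E = hf = (6.626×10⁻³⁴ J·s)(5.970e+14 Hz)
E = 2.4690 eV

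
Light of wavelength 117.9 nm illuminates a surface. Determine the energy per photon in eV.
10.5160 eV

Using E = hf = hc/λ:

E = hc/λ = (6.626×10⁻³⁴ J·s)(3×10⁸ m/s) / (117.9×10⁻⁹ m)
E = 10.5160 eV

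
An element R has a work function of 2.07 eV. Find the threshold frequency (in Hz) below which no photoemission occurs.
5.0052e+14 Hz

The threshold frequency is when the photon energy equals the work function:
hf₀ = φ

Solving for f₀:
f₀ = φ/h = (2.07 eV × 1.602×10⁻¹⁹ J/eV) / (6.626×10⁻³⁴ J·s)
f₀ = 5.0052e+14 Hz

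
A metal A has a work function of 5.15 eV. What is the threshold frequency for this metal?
1.2453e+15 Hz

The threshold frequency is when the photon energy equals the work function:
hf₀ = φ

Solving for f₀:
f₀ = φ/h = (5.15 eV × 1.602×10⁻¹⁹ J/eV) / (6.626×10⁻³⁴ J·s)
f₀ = 1.2453e+15 Hz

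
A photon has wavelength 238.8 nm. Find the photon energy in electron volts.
5.1920 eV

Using E = hf = hc/λ:

E = hc/λ = (6.626×10⁻³⁴ J·s)(3×10⁸ m/s) / (238.8×10⁻⁹ m)
E = 5.1920 eV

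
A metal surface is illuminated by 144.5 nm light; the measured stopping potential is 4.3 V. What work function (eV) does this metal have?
4.28 eV

The stopping potential gives the maximum kinetic energy: KE_max = eV_s = 4.3 eV

From Einstein's photoelectric equation: KE_max = hc/λ - φ
Rearranging: φ = hc/λ - KE_max

Calculate photon energy:
E_photon = hc/λ = (6.626×10⁻³⁴ J·s)(3×10⁸ m/s) / (144.5×10⁻⁹ m) = 8.5802 eV

Therefore:
φ = 8.5802 - 4.3 = 4.28 eV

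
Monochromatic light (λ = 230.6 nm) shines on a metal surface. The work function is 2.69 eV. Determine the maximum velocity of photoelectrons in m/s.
9.7213e+05 m/s

First, find the maximum kinetic energy:
E_photon = hc/λ = 5.3766 eV
KE_max = E_photon - φ = 5.3766 - 2.69 = 2.6866 eV

Convert to Joules: KE_max = 2.6866 × 1.602×10⁻¹⁹ J = 4.3044e-19 J

Then use KE = ½mv² to find velocity:
v = √(2·KE/m) = √(2 × 4.3044e-19 J / 9.109e-31 kg)
v = 9.7213e+05 m/s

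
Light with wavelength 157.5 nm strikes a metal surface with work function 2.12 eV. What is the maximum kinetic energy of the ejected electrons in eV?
5.7520 eV

Using Einstein's photoelectric equation: KE_max = hf - φ = hc/λ - φ

First, calculate the photon energy:
E_photon = hc/λ = (6.626×10⁻³⁴ J·s)(3×10⁸ m/s) / (157.5×10⁻⁹ m)
E_photon = 7.8720 eV

Then, the maximum kinetic energy:
KE_max = E_photon - φ = 7.8720 eV - 2.12 eV = 5.7520 eV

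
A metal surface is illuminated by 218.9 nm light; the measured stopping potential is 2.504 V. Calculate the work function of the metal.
3.16 eV

The stopping potential gives the maximum kinetic energy: KE_max = eV_s = 2.504 eV

From Einstein's photoelectric equation: KE_max = hc/λ - φ
Rearranging: φ = hc/λ - KE_max

Calculate photon energy:
E_photon = hc/λ = (6.626×10⁻³⁴ J·s)(3×10⁸ m/s) / (218.9×10⁻⁹ m) = 5.6640 eV

Therefore:
φ = 5.6640 - 2.504 = 3.16 eV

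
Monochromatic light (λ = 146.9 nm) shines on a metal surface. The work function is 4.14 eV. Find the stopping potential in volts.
4.3000 V

The stopping potential V_s satisfies: eV_s = KE_max

First, find KE_max using Einstein's equation:
E_photon = hc/λ = 8.4400 eV
KE_max = E_photon - φ = 8.4400 - 4.14 = 4.3000 eV

Since eV_s = KE_max:
V_s = KE_max/e = 4.3000 V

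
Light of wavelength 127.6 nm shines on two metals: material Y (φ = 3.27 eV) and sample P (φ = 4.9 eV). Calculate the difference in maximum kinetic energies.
1.6300 eV

Using KE_max = hc/λ - φ for each metal:

Photon energy: E = hc/λ = 9.7166 eV

For material Y (φ₁ = 3.27 eV):
KE₁ = E - φ₁ = 9.7166 - 3.27 = 6.4466 eV

For sample P (φ₂ = 4.9 eV):
KE₂ = E - φ₂ = 9.7166 - 4.9 = 4.8166 eV

Difference:
ΔKE = KE₁ - KE₂ = 6.4466 - 4.8166 = 1.6300 eV

Note: The difference equals the difference in work functions: 4.9 - 3.27 = 1.63 eV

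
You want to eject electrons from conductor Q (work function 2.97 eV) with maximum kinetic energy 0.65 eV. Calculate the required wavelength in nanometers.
342.50 nm

From Einstein's equation: KE_max = hc/λ - φ

Rearranging for λ:
hc/λ = KE_max + φ
λ = hc/(KE_max + φ)

Required photon energy:
E_photon = KE_max + φ = 0.65 + 2.97 = 3.62 eV

Required wavelength:
λ = hc/E_photon = (6.626×10⁻³⁴)(3×10⁸) / (3.62 × 1.602×10⁻¹⁹)
λ = 342.50 nm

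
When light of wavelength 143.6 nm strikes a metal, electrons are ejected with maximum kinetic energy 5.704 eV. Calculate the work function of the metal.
2.93 eV

From Einstein's photoelectric equation: KE_max = hf - φ = hc/λ - φ

Rearranging for φ:
φ = hc/λ - KE_max

Calculate photon energy:
E_photon = hc/λ = 8.6340 eV

Therefore:
φ = 8.6340 - 5.704 = 2.93 eV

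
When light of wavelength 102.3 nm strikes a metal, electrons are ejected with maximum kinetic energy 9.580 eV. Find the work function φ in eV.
2.54 eV

From Einstein's photoelectric equation: KE_max = hf - φ = hc/λ - φ

Rearranging for φ:
φ = hc/λ - KE_max

Calculate photon energy:
E_photon = hc/λ = 12.1197 eV

Therefore:
φ = 12.1197 - 9.580 = 2.54 eV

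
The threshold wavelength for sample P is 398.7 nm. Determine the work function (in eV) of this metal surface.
3.11 eV

At the threshold wavelength, photon energy equals work function:
φ = hc/λ₀

Calculating:
φ = (6.626×10⁻³⁴ J·s)(3×10⁸ m/s) / (398.7×10⁻⁹ m)
φ = 3.11 eV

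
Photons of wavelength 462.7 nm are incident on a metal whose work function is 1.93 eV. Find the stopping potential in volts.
0.7496 V

The stopping potential V_s satisfies: eV_s = KE_max

First, find KE_max using Einstein's equation:
E_photon = hc/λ = 2.6796 eV
KE_max = E_photon - φ = 2.6796 - 1.93 = 0.7496 eV

Since eV_s = KE_max:
V_s = KE_max/e = 0.7496 V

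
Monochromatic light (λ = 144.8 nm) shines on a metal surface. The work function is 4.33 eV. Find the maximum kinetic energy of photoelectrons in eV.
4.2324 eV

Using Einstein's photoelectric equation: KE_max = hf - φ = hc/λ - φ

First, calculate the photon energy:
E_photon = hc/λ = (6.626×10⁻³⁴ J·s)(3×10⁸ m/s) / (144.8×10⁻⁹ m)
E_photon = 8.5624 eV

Then, the maximum kinetic energy:
KE_max = E_photon - φ = 8.5624 eV - 4.33 eV = 4.2324 eV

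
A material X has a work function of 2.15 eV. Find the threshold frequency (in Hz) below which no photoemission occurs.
5.1987e+14 Hz

The threshold frequency is when the photon energy equals the work function:
hf₀ = φ

Solving for f₀:
f₀ = φ/h = (2.15 eV × 1.602×10⁻¹⁹ J/eV) / (6.626×10⁻³⁴ J·s)
f₀ = 5.1987e+14 Hz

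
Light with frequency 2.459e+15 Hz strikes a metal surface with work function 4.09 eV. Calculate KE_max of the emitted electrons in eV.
6.0796 eV

Using Einstein's photoelectric equation: KE_max = hf - φ

First, calculate the photon energy:
E_photon = hf = (6.626×10⁻³⁴ J·s)(2.459e+15 Hz)
E_photon = 10.1696 eV

Then, the maximum kinetic energy:
KE_max = E_photon - φ = 10.1696 eV - 4.09 eV = 6.0796 eV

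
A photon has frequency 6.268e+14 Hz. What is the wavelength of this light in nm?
478.29 nm

Using the wave equation: c = fλ

Solving for wavelength:
λ = c/f = (3×10⁸ m/s) / (6.268e+14 Hz)
λ = 478.29 nm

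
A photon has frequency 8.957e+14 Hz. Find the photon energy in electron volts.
3.7043 eV

Using E = hf:

E = hf = (6.626×10⁻³⁴ J·s)(8.957e+14 Hz)
E = 3.7043 eV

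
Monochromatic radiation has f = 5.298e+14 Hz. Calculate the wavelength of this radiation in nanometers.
565.86 nm

Using the wave equation: c = fλ

Solving for wavelength:
λ = c/f = (3×10⁸ m/s) / (5.298e+14 Hz)
λ = 565.86 nm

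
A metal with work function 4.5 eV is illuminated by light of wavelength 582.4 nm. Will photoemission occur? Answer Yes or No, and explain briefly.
No

For photoemission, the photon energy must exceed the work function.

Photon energy: E = hc/λ = 2.1288 eV
Work function: φ = 4.5 eV

Since E_photon (2.1288 eV) < φ (4.5 eV), photoemission will NOT occur.
The threshold wavelength is λ₀ = hc/φ = 275.5 nm.
Since 582.4 nm > 275.5 nm, the photons lack sufficient energy.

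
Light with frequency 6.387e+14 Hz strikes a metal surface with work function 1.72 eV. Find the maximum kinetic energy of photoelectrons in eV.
0.9215 eV

Using Einstein's photoelectric equation: KE_max = hf - φ

First, calculate the photon energy:
E_photon = hf = (6.626×10⁻³⁴ J·s)(6.387e+14 Hz)
E_photon = 2.6415 eV

Then, the maximum kinetic energy:
KE_max = E_photon - φ = 2.6415 eV - 1.72 eV = 0.9215 eV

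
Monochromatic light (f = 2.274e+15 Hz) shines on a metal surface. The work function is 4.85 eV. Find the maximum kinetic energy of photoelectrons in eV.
4.5545 eV

Using Einstein's photoelectric equation: KE_max = hf - φ

First, calculate the photon energy:
E_photon = hf = (6.626×10⁻³⁴ J·s)(2.274e+15 Hz)
E_photon = 9.4045 eV

Then, the maximum kinetic energy:
KE_max = E_photon - φ = 9.4045 eV - 4.85 eV = 4.5545 eV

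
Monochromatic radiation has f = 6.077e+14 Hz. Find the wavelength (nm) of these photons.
493.32 nm

Using the wave equation: c = fλ

Solving for wavelength:
λ = c/f = (3×10⁸ m/s) / (6.077e+14 Hz)
λ = 493.32 nm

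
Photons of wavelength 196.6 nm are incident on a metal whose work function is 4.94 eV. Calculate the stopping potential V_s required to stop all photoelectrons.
1.3664 V

The stopping potential V_s satisfies: eV_s = KE_max

First, find KE_max using Einstein's equation:
E_photon = hc/λ = 6.3064 eV
KE_max = E_photon - φ = 6.3064 - 4.94 = 1.3664 eV

Since eV_s = KE_max:
V_s = KE_max/e = 1.3664 V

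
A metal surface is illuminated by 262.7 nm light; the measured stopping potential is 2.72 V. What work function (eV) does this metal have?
2.00 eV

The stopping potential gives the maximum kinetic energy: KE_max = eV_s = 2.72 eV

From Einstein's photoelectric equation: KE_max = hc/λ - φ
Rearranging: φ = hc/λ - KE_max

Calculate photon energy:
E_photon = hc/λ = (6.626×10⁻³⁴ J·s)(3×10⁸ m/s) / (262.7×10⁻⁹ m) = 4.7196 eV

Therefore:
φ = 4.7196 - 2.72 = 2.00 eV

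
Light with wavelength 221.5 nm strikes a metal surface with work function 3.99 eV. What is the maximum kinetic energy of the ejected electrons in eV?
1.6075 eV

Using Einstein's photoelectric equation: KE_max = hf - φ = hc/λ - φ

First, calculate the photon energy:
E_photon = hc/λ = (6.626×10⁻³⁴ J·s)(3×10⁸ m/s) / (221.5×10⁻⁹ m)
E_photon = 5.5975 eV

Then, the maximum kinetic energy:
KE_max = E_photon - φ = 5.5975 eV - 3.99 eV = 1.6075 eV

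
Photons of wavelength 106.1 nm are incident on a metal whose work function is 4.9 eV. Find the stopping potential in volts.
6.7856 V

The stopping potential V_s satisfies: eV_s = KE_max

First, find KE_max using Einstein's equation:
E_photon = hc/λ = 11.6856 eV
KE_max = E_photon - φ = 11.6856 - 4.9 = 6.7856 eV

Since eV_s = KE_max:
V_s = KE_max/e = 6.7856 V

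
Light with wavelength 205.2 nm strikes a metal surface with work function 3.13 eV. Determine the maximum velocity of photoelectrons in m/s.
1.0121e+06 m/s

First, find the maximum kinetic energy:
E_photon = hc/λ = 6.0421 eV
KE_max = E_photon - φ = 6.0421 - 3.13 = 2.9121 eV

Convert to Joules: KE_max = 2.9121 × 1.602×10⁻¹⁹ J = 4.6657e-19 J

Then use KE = ½mv² to find velocity:
v = √(2·KE/m) = √(2 × 4.6657e-19 J / 9.109e-31 kg)
v = 1.0121e+06 m/s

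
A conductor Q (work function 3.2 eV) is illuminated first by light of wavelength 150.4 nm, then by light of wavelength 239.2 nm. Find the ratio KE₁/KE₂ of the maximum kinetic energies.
2.5431

Using Einstein's equation: KE_max = hc/λ - φ

For λ₁ = 150.4 nm:
E₁ = hc/λ₁ = 8.2436 eV
KE₁ = E₁ - φ = 8.2436 - 3.2 = 5.0436 eV

For λ₂ = 239.2 nm:
E₂ = hc/λ₂ = 5.1833 eV
KE₂ = E₂ - φ = 5.1833 - 3.2 = 1.9833 eV

Ratio: KE₁/KE₂ = 5.0436/1.9833 = 2.5431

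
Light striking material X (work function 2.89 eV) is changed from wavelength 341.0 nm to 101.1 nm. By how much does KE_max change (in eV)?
8.6276 eV

Using Einstein's equation: KE_max = hc/λ - φ

For λ₁ = 341.0 nm:
KE₁ = hc/λ₁ - φ = 3.6359 - 2.89 = 0.7459 eV

For λ₂ = 101.1 nm:
KE₂ = hc/λ₂ - φ = 12.2635 - 2.89 = 9.3735 eV

Change in KE:
ΔKE = KE₂ - KE₁ = 9.3735 - 0.7459 = 8.6276 eV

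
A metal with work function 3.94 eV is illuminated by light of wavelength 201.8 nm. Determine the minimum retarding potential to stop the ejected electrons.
2.2039 V

The stopping potential V_s satisfies: eV_s = KE_max

First, find KE_max using Einstein's equation:
E_photon = hc/λ = 6.1439 eV
KE_max = E_photon - φ = 6.1439 - 3.94 = 2.2039 eV

Since eV_s = KE_max:
V_s = KE_max/e = 2.2039 V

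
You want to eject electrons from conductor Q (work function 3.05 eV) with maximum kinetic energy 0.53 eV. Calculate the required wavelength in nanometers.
346.32 nm

From Einstein's equation: KE_max = hc/λ - φ

Rearranging for λ:
hc/λ = KE_max + φ
λ = hc/(KE_max + φ)

Required photon energy:
E_photon = KE_max + φ = 0.53 + 3.05 = 3.58 eV

Required wavelength:
λ = hc/E_photon = (6.626×10⁻³⁴)(3×10⁸) / (3.58 × 1.602×10⁻¹⁹)
λ = 346.32 nm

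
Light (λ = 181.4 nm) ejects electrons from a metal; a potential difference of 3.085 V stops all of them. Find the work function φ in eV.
3.75 eV

The stopping potential gives the maximum kinetic energy: KE_max = eV_s = 3.085 eV

From Einstein's photoelectric equation: KE_max = hc/λ - φ
Rearranging: φ = hc/λ - KE_max

Calculate photon energy:
E_photon = hc/λ = (6.626×10⁻³⁴ J·s)(3×10⁸ m/s) / (181.4×10⁻⁹ m) = 6.8349 eV

Therefore:
φ = 6.8349 - 3.085 = 3.75 eV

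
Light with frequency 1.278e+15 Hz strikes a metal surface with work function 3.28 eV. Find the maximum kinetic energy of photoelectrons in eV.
2.0054 eV

Using Einstein's photoelectric equation: KE_max = hf - φ

First, calculate the photon energy:
E_photon = hf = (6.626×10⁻³⁴ J·s)(1.278e+15 Hz)
E_photon = 5.2854 eV

Then, the maximum kinetic energy:
KE_max = E_photon - φ = 5.2854 eV - 3.28 eV = 2.0054 eV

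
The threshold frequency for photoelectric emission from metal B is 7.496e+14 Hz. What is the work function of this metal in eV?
3.10 eV

At the threshold frequency, photon energy equals work function:
φ = hf₀

Calculating:
φ = (6.626×10⁻³⁴ J·s)(7.496e+14 Hz)
φ = 3.10 eV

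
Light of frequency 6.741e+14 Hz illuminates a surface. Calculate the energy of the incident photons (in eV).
2.7879 eV

Using E = hf:

E = hf = (6.626×10⁻³⁴ J·s)(6.741e+14 Hz)
E = 2.7879 eV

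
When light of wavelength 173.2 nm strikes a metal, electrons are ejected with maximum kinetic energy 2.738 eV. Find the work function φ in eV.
4.42 eV

From Einstein's photoelectric equation: KE_max = hf - φ = hc/λ - φ

Rearranging for φ:
φ = hc/λ - KE_max

Calculate photon energy:
E_photon = hc/λ = 7.1584 eV

Therefore:
φ = 7.1584 - 2.738 = 4.42 eV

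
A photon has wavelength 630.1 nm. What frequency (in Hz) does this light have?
4.7579e+14 Hz

Using the wave equation: c = fλ

Solving for frequency:
f = c/λ = (3×10⁸ m/s) / (630.1×10⁻⁹ m)
f = 4.7579e+14 Hz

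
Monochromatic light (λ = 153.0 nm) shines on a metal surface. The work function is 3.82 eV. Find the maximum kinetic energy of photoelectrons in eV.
4.2835 eV

Using Einstein's photoelectric equation: KE_max = hf - φ = hc/λ - φ

First, calculate the photon energy:
E_photon = hc/λ = (6.626×10⁻³⁴ J·s)(3×10⁸ m/s) / (153.0×10⁻⁹ m)
E_photon = 8.1035 eV

Then, the maximum kinetic energy:
KE_max = E_photon - φ = 8.1035 eV - 3.82 eV = 4.2835 eV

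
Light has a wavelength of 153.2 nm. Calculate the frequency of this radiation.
1.9569e+15 Hz

Using the wave equation: c = fλ

Solving for frequency:
f = c/λ = (3×10⁸ m/s) / (153.2×10⁻⁹ m)
f = 1.9569e+15 Hz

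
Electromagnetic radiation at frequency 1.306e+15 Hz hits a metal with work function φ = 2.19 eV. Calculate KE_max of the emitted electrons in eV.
3.2112 eV

Using Einstein's photoelectric equation: KE_max = hf - φ

First, calculate the photon energy:
E_photon = hf = (6.626×10⁻³⁴ J·s)(1.306e+15 Hz)
E_photon = 5.4012 eV

Then, the maximum kinetic energy:
KE_max = E_photon - φ = 5.4012 eV - 2.19 eV = 3.2112 eV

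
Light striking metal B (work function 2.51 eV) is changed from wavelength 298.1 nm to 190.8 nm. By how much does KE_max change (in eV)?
2.3390 eV

Using Einstein's equation: KE_max = hc/λ - φ

For λ₁ = 298.1 nm:
KE₁ = hc/λ₁ - φ = 4.1591 - 2.51 = 1.6491 eV

For λ₂ = 190.8 nm:
KE₂ = hc/λ₂ - φ = 6.4981 - 2.51 = 3.9881 eV

Change in KE:
ΔKE = KE₂ - KE₁ = 3.9881 - 1.6491 = 2.3390 eV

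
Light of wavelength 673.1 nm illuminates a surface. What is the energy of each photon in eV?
1.8420 eV

Using E = hf = hc/λ:

E = hc/λ = (6.626×10⁻³⁴ J·s)(3×10⁸ m/s) / (673.1×10⁻⁹ m)
E = 1.8420 eV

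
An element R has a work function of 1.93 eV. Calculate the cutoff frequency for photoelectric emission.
4.6667e+14 Hz

The threshold frequency is when the photon energy equals the work function:
hf₀ = φ

Solving for f₀:
f₀ = φ/h = (1.93 eV × 1.602×10⁻¹⁹ J/eV) / (6.626×10⁻³⁴ J·s)
f₀ = 4.6667e+14 Hz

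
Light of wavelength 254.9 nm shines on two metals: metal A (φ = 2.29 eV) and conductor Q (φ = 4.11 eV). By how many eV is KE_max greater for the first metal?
1.8200 eV

Using KE_max = hc/λ - φ for each metal:

Photon energy: E = hc/λ = 4.8640 eV

For metal A (φ₁ = 2.29 eV):
KE₁ = E - φ₁ = 4.8640 - 2.29 = 2.5740 eV

For conductor Q (φ₂ = 4.11 eV):
KE₂ = E - φ₂ = 4.8640 - 4.11 = 0.7540 eV

Difference:
ΔKE = KE₁ - KE₂ = 2.5740 - 0.7540 = 1.8200 eV

Note: The difference equals the difference in work functions: 4.11 - 2.29 = 1.82 eV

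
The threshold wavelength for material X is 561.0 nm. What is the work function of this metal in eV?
2.21 eV

At the threshold wavelength, photon energy equals work function:
φ = hc/λ₀

Calculating:
φ = (6.626×10⁻³⁴ J·s)(3×10⁸ m/s) / (561.0×10⁻⁹ m)
φ = 2.21 eV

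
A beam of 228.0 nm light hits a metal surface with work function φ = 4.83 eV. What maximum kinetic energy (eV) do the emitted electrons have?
0.6079 eV

Using Einstein's photoelectric equation: KE_max = hf - φ = hc/λ - φ

First, calculate the photon energy:
E_photon = hc/λ = (6.626×10⁻³⁴ J·s)(3×10⁸ m/s) / (228.0×10⁻⁹ m)
E_photon = 5.4379 eV

Then, the maximum kinetic energy:
KE_max = E_photon - φ = 5.4379 eV - 4.83 eV = 0.6079 eV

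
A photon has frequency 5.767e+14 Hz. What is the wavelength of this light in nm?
519.84 nm

Using the wave equation: c = fλ

Solving for wavelength:
λ = c/f = (3×10⁸ m/s) / (5.767e+14 Hz)
λ = 519.84 nm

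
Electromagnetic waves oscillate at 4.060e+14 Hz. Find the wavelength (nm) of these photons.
738.41 nm

Using the wave equation: c = fλ

Solving for wavelength:
λ = c/f = (3×10⁸ m/s) / (4.060e+14 Hz)
λ = 738.41 nm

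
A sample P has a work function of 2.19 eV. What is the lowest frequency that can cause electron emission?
5.2954e+14 Hz

The threshold frequency is when the photon energy equals the work function:
hf₀ = φ

Solving for f₀:
f₀ = φ/h = (2.19 eV × 1.602×10⁻¹⁹ J/eV) / (6.626×10⁻³⁴ J·s)
f₀ = 5.2954e+14 Hz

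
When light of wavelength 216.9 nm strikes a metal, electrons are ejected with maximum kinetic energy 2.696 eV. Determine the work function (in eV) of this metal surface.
3.02 eV

From Einstein's photoelectric equation: KE_max = hf - φ = hc/λ - φ

Rearranging for φ:
φ = hc/λ - KE_max

Calculate photon energy:
E_photon = hc/λ = 5.7162 eV

Therefore:
φ = 5.7162 - 2.696 = 3.02 eV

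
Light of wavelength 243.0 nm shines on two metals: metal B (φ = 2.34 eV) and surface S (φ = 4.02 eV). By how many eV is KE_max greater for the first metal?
1.6800 eV

Using KE_max = hc/λ - φ for each metal:

Photon energy: E = hc/λ = 5.1022 eV

For metal B (φ₁ = 2.34 eV):
KE₁ = E - φ₁ = 5.1022 - 2.34 = 2.7622 eV

For surface S (φ₂ = 4.02 eV):
KE₂ = E - φ₂ = 5.1022 - 4.02 = 1.0822 eV

Difference:
ΔKE = KE₁ - KE₂ = 2.7622 - 1.0822 = 1.6800 eV

Note: The difference equals the difference in work functions: 4.02 - 2.34 = 1.68 eV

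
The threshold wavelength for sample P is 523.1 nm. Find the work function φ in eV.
2.37 eV

At the threshold wavelength, photon energy equals work function:
φ = hc/λ₀

Calculating:
φ = (6.626×10⁻³⁴ J·s)(3×10⁸ m/s) / (523.1×10⁻⁹ m)
φ = 2.37 eV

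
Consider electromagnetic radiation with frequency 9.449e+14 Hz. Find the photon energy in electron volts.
3.9078 eV

Using E = hf:

E = hf = (6.626×10⁻³⁴ J·s)(9.449e+14 Hz)
E = 3.9078 eV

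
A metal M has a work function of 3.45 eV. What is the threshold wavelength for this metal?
359.37 nm

The threshold wavelength is when the photon energy equals the work function:
hc/λ₀ = φ

Solving for λ₀:
λ₀ = hc/φ = (6.626×10⁻³⁴ J·s)(3×10⁸ m/s) / (3.45 eV × 1.602×10⁻¹⁹ J/eV)
λ₀ = 359.37 nm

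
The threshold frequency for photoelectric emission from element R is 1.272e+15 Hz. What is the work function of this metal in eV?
5.26 eV

At the threshold frequency, photon energy equals work function:
φ = hf₀

Calculating:
φ = (6.626×10⁻³⁴ J·s)(1.272e+15 Hz)
φ = 5.26 eV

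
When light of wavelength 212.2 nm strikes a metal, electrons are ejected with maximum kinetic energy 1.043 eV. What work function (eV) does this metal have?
4.80 eV

From Einstein's photoelectric equation: KE_max = hf - φ = hc/λ - φ

Rearranging for φ:
φ = hc/λ - KE_max

Calculate photon energy:
E_photon = hc/λ = 5.8428 eV

Therefore:
φ = 5.8428 - 1.043 = 4.80 eV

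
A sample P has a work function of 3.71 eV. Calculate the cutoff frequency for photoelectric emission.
8.9707e+14 Hz

The threshold frequency is when the photon energy equals the work function:
hf₀ = φ

Solving for f₀:
f₀ = φ/h = (3.71 eV × 1.602×10⁻¹⁹ J/eV) / (6.626×10⁻³⁴ J·s)
f₀ = 8.9707e+14 Hz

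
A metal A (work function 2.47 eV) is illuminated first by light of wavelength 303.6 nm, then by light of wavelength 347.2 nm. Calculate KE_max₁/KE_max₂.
1.4658

Using Einstein's equation: KE_max = hc/λ - φ

For λ₁ = 303.6 nm:
E₁ = hc/λ₁ = 4.0838 eV
KE₁ = E₁ - φ = 4.0838 - 2.47 = 1.6138 eV

For λ₂ = 347.2 nm:
E₂ = hc/λ₂ = 3.5710 eV
KE₂ = E₂ - φ = 3.5710 - 2.47 = 1.1010 eV

Ratio: KE₁/KE₂ = 1.6138/1.1010 = 1.4658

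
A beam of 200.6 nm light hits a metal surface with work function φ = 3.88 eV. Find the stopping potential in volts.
2.3007 V

The stopping potential V_s satisfies: eV_s = KE_max

First, find KE_max using Einstein's equation:
E_photon = hc/λ = 6.1807 eV
KE_max = E_photon - φ = 6.1807 - 3.88 = 2.3007 eV

Since eV_s = KE_max:
V_s = KE_max/e = 2.3007 V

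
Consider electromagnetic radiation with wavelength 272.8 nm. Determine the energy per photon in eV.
4.5449 eV

Using E = hf = hc/λ:

E = hc/λ = (6.626×10⁻³⁴ J·s)(3×10⁸ m/s) / (272.8×10⁻⁹ m)
E = 4.5449 eV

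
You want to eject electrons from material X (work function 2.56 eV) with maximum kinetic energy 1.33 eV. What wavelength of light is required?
318.73 nm

From Einstein's equation: KE_max = hc/λ - φ

Rearranging for λ:
hc/λ = KE_max + φ
λ = hc/(KE_max + φ)

Required photon energy:
E_photon = KE_max + φ = 1.33 + 2.56 = 3.89 eV

Required wavelength:
λ = hc/E_photon = (6.626×10⁻³⁴)(3×10⁸) / (3.89 × 1.602×10⁻¹⁹)
λ = 318.73 nm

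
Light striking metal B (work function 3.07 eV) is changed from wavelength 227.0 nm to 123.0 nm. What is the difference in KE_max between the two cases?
4.6182 eV

Using Einstein's equation: KE_max = hc/λ - φ

For λ₁ = 227.0 nm:
KE₁ = hc/λ₁ - φ = 5.4619 - 3.07 = 2.3919 eV

For λ₂ = 123.0 nm:
KE₂ = hc/λ₂ - φ = 10.0800 - 3.07 = 7.0100 eV

Change in KE:
ΔKE = KE₂ - KE₁ = 7.0100 - 2.3919 = 4.6182 eV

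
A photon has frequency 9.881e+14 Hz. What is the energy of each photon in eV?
4.0865 eV

Using E = hf:

E = hf = (6.626×10⁻³⁴ J·s)(9.881e+14 Hz)
E = 4.0865 eV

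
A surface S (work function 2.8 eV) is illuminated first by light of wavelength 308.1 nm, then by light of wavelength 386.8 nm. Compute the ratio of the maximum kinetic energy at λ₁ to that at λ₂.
3.0198

Using Einstein's equation: KE_max = hc/λ - φ

For λ₁ = 308.1 nm:
E₁ = hc/λ₁ = 4.0242 eV
KE₁ = E₁ - φ = 4.0242 - 2.8 = 1.2242 eV

For λ₂ = 386.8 nm:
E₂ = hc/λ₂ = 3.2054 eV
KE₂ = E₂ - φ = 3.2054 - 2.8 = 0.4054 eV

Ratio: KE₁/KE₂ = 1.2242/0.4054 = 3.0198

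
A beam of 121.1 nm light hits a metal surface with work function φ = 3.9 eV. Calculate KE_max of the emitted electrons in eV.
6.3382 eV

Using Einstein's photoelectric equation: KE_max = hf - φ = hc/λ - φ

First, calculate the photon energy:
E_photon = hc/λ = (6.626×10⁻³⁴ J·s)(3×10⁸ m/s) / (121.1×10⁻⁹ m)
E_photon = 10.2382 eV

Then, the maximum kinetic energy:
KE_max = E_photon - φ = 10.2382 eV - 3.9 eV = 6.3382 eV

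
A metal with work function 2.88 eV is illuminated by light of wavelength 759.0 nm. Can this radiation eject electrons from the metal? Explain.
No

For photoemission, the photon energy must exceed the work function.

Photon energy: E = hc/λ = 1.6335 eV
Work function: φ = 2.88 eV

Since E_photon (1.6335 eV) < φ (2.88 eV), photoemission will NOT occur.
The threshold wavelength is λ₀ = hc/φ = 430.5 nm.
Since 759.0 nm > 430.5 nm, the photons lack sufficient energy.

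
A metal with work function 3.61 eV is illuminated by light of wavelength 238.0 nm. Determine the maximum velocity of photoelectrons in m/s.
7.5008e+05 m/s

First, find the maximum kinetic energy:
E_photon = hc/λ = 5.2094 eV
KE_max = E_photon - φ = 5.2094 - 3.61 = 1.5994 eV

Convert to Joules: KE_max = 1.5994 × 1.602×10⁻¹⁹ J = 2.5626e-19 J

Then use KE = ½mv² to find velocity:
v = √(2·KE/m) = √(2 × 2.5626e-19 J / 9.109e-31 kg)
v = 7.5008e+05 m/s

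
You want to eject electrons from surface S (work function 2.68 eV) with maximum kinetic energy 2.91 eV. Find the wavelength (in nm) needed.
221.80 nm

From Einstein's equation: KE_max = hc/λ - φ

Rearranging for λ:
hc/λ = KE_max + φ
λ = hc/(KE_max + φ)

Required photon energy:
E_photon = KE_max + φ = 2.91 + 2.68 = 5.59 eV

Required wavelength:
λ = hc/E_photon = (6.626×10⁻³⁴)(3×10⁸) / (5.59 × 1.602×10⁻¹⁹)
λ = 221.80 nm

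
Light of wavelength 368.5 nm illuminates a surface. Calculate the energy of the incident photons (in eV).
3.3646 eV

Using E = hf = hc/λ:

E = hc/λ = (6.626×10⁻³⁴ J·s)(3×10⁸ m/s) / (368.5×10⁻⁹ m)
E = 3.3646 eV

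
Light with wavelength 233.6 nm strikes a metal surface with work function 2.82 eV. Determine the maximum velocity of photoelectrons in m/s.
9.3543e+05 m/s

First, find the maximum kinetic energy:
E_photon = hc/λ = 5.3075 eV
KE_max = E_photon - φ = 5.3075 - 2.82 = 2.4875 eV

Convert to Joules: KE_max = 2.4875 × 1.602×10⁻¹⁹ J = 3.9855e-19 J

Then use KE = ½mv² to find velocity:
v = √(2·KE/m) = √(2 × 3.9855e-19 J / 9.109e-31 kg)
v = 9.3543e+05 m/s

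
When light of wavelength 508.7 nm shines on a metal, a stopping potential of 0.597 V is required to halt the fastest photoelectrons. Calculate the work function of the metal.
1.84 eV

The stopping potential gives the maximum kinetic energy: KE_max = eV_s = 0.597 eV

From Einstein's photoelectric equation: KE_max = hc/λ - φ
Rearranging: φ = hc/λ - KE_max

Calculate photon energy:
E_photon = hc/λ = (6.626×10⁻³⁴ J·s)(3×10⁸ m/s) / (508.7×10⁻⁹ m) = 2.4373 eV

Therefore:
φ = 2.4373 - 0.597 = 1.84 eV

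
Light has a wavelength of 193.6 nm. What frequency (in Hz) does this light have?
1.5485e+15 Hz

Using the wave equation: c = fλ

Solving for frequency:
f = c/λ = (3×10⁸ m/s) / (193.6×10⁻⁹ m)
f = 1.5485e+15 Hz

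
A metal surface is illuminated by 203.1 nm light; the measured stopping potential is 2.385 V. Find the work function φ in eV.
3.72 eV

The stopping potential gives the maximum kinetic energy: KE_max = eV_s = 2.385 eV

From Einstein's photoelectric equation: KE_max = hc/λ - φ
Rearranging: φ = hc/λ - KE_max

Calculate photon energy:
E_photon = hc/λ = (6.626×10⁻³⁴ J·s)(3×10⁸ m/s) / (203.1×10⁻⁹ m) = 6.1046 eV

Therefore:
φ = 6.1046 - 2.385 = 3.72 eV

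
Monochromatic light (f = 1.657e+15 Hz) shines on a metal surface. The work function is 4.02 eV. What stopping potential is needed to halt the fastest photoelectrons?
2.8328 V

The stopping potential V_s satisfies: eV_s = KE_max

First, find KE_max using Einstein's equation:
E_photon = hf = (6.626×10⁻³⁴ J·s)(1.657e+15 Hz) = 6.8528 eV
KE_max = E_photon - φ = 6.8528 - 4.02 = 2.8328 eV

Since eV_s = KE_max:
V_s = KE_max/e = 2.8328 V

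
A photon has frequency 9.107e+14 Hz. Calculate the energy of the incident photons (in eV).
3.7664 eV

Using E = hf:

E = hf = (6.626×10⁻³⁴ J·s)(9.107e+14 Hz)
E = 3.7664 eV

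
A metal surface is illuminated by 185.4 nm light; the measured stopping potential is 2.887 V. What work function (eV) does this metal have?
3.80 eV

The stopping potential gives the maximum kinetic energy: KE_max = eV_s = 2.887 eV

From Einstein's photoelectric equation: KE_max = hc/λ - φ
Rearranging: φ = hc/λ - KE_max

Calculate photon energy:
E_photon = hc/λ = (6.626×10⁻³⁴ J·s)(3×10⁸ m/s) / (185.4×10⁻⁹ m) = 6.6874 eV

Therefore:
φ = 6.6874 - 2.887 = 3.80 eV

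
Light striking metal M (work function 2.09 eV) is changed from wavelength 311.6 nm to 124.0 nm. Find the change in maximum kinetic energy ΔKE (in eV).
6.0198 eV

Using Einstein's equation: KE_max = hc/λ - φ

For λ₁ = 311.6 nm:
KE₁ = hc/λ₁ - φ = 3.9790 - 2.09 = 1.8890 eV

For λ₂ = 124.0 nm:
KE₂ = hc/λ₂ - φ = 9.9987 - 2.09 = 7.9087 eV

Change in KE:
ΔKE = KE₂ - KE₁ = 7.9087 - 1.8890 = 6.0198 eV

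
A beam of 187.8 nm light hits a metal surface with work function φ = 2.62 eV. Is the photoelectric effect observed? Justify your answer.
Yes

For photoemission, the photon energy must exceed the work function.

Photon energy: E = hc/λ = 6.6019 eV
Work function: φ = 2.62 eV

Since E_photon (6.6019 eV) > φ (2.62 eV), photoemission WILL occur.
The threshold wavelength is λ₀ = hc/φ = 473.2 nm.
Since 187.8 nm < 473.2 nm, the light has sufficient energy.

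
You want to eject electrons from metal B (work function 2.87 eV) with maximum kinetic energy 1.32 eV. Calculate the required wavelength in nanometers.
295.91 nm

From Einstein's equation: KE_max = hc/λ - φ

Rearranging for λ:
hc/λ = KE_max + φ
λ = hc/(KE_max + φ)

Required photon energy:
E_photon = KE_max + φ = 1.32 + 2.87 = 4.19 eV

Required wavelength:
λ = hc/E_photon = (6.626×10⁻³⁴)(3×10⁸) / (4.19 × 1.602×10⁻¹⁹)
λ = 295.91 nm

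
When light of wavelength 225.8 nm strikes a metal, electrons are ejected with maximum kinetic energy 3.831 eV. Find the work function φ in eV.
1.66 eV

From Einstein's photoelectric equation: KE_max = hf - φ = hc/λ - φ

Rearranging for φ:
φ = hc/λ - KE_max

Calculate photon energy:
E_photon = hc/λ = 5.4909 eV

Therefore:
φ = 5.4909 - 3.831 = 1.66 eV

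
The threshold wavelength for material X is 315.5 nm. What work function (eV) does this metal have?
3.93 eV

At the threshold wavelength, photon energy equals work function:
φ = hc/λ₀

Calculating:
φ = (6.626×10⁻³⁴ J·s)(3×10⁸ m/s) / (315.5×10⁻⁹ m)
φ = 3.93 eV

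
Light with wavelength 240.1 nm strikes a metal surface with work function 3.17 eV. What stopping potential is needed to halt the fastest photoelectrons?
1.9939 V

The stopping potential V_s satisfies: eV_s = KE_max

First, find KE_max using Einstein's equation:
E_photon = hc/λ = 5.1639 eV
KE_max = E_photon - φ = 5.1639 - 3.17 = 1.9939 eV

Since eV_s = KE_max:
V_s = KE_max/e = 1.9939 V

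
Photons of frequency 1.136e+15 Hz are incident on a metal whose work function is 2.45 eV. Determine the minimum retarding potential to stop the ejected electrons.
2.2481 V

The stopping potential V_s satisfies: eV_s = KE_max

First, find KE_max using Einstein's equation:
E_photon = hf = (6.626×10⁻³⁴ J·s)(1.136e+15 Hz) = 4.6981 eV
KE_max = E_photon - φ = 4.6981 - 2.45 = 2.2481 eV

Since eV_s = KE_max:
V_s = KE_max/e = 2.2481 V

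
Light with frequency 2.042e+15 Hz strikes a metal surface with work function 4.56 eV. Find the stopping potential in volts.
3.8850 V

The stopping potential V_s satisfies: eV_s = KE_max

First, find KE_max using Einstein's equation:
E_photon = hf = (6.626×10⁻³⁴ J·s)(2.042e+15 Hz) = 8.4450 eV
KE_max = E_photon - φ = 8.4450 - 4.56 = 3.8850 eV

Since eV_s = KE_max:
V_s = KE_max/e = 3.8850 V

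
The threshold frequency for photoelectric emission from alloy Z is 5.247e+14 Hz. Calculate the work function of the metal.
2.17 eV

At the threshold frequency, photon energy equals work function:
φ = hf₀

Calculating:
φ = (6.626×10⁻³⁴ J·s)(5.247e+14 Hz)
φ = 2.17 eV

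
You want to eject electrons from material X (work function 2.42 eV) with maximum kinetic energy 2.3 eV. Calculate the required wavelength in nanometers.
262.68 nm

From Einstein's equation: KE_max = hc/λ - φ

Rearranging for λ:
hc/λ = KE_max + φ
λ = hc/(KE_max + φ)

Required photon energy:
E_photon = KE_max + φ = 2.3 + 2.42 = 4.72 eV

Required wavelength:
λ = hc/E_photon = (6.626×10⁻³⁴)(3×10⁸) / (4.72 × 1.602×10⁻¹⁹)
λ = 262.68 nm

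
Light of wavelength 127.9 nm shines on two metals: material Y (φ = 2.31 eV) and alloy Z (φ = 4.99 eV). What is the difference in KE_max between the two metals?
2.6800 eV

Using KE_max = hc/λ - φ for each metal:

Photon energy: E = hc/λ = 9.6938 eV

For material Y (φ₁ = 2.31 eV):
KE₁ = E - φ₁ = 9.6938 - 2.31 = 7.3838 eV

For alloy Z (φ₂ = 4.99 eV):
KE₂ = E - φ₂ = 9.6938 - 4.99 = 4.7038 eV

Difference:
ΔKE = KE₁ - KE₂ = 7.3838 - 4.7038 = 2.6800 eV

Note: The difference equals the difference in work functions: 4.99 - 2.31 = 2.68 eV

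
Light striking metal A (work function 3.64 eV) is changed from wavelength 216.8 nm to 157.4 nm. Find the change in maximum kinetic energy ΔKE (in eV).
2.1582 eV

Using Einstein's equation: KE_max = hc/λ - φ

For λ₁ = 216.8 nm:
KE₁ = hc/λ₁ - φ = 5.7188 - 3.64 = 2.0788 eV

For λ₂ = 157.4 nm:
KE₂ = hc/λ₂ - φ = 7.8770 - 3.64 = 4.2370 eV

Change in KE:
ΔKE = KE₂ - KE₁ = 4.2370 - 2.0788 = 2.1582 eV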